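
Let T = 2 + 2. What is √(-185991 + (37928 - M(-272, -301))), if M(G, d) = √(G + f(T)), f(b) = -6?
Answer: √(-148063 - I*√278) ≈ 0.022 - 384.79*I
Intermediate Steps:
T = 4
M(G, d) = √(-6 + G) (M(G, d) = √(G - 6) = √(-6 + G))
√(-185991 + (37928 - M(-272, -301))) = √(-185991 + (37928 - √(-6 - 272))) = √(-185991 + (37928 - √(-278))) = √(-185991 + (37928 - I*√278)) = √(-148063 - I*√278)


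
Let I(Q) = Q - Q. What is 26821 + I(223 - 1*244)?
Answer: 26821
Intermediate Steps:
I(Q) = 0
26821 + I(223 - 1*244) = 26821 + 0 = 26821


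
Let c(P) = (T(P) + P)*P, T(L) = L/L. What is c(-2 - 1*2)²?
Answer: 144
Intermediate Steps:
T(L) = 1
c(P) = P*(1 + P) (c(P) = (1 + P)*P = P*(1 + P))
c(-2 - 1*2)² = ((-2 - 1*2)*(1 + (-2 - 1*2)))² = ((-2 - 2)*(1 + (-2 - 2)))² = (-4*(1 - 4))² = (-4*(-3))² = 12² = 144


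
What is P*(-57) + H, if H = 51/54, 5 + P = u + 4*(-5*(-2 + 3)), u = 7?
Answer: 18485/18 ≈ 1026.9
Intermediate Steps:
P = -18 (P = -5 + (7 + 4*(-5*(-2 + 3))) = -5 + (7 + 4*(-5*1)) = -5 + (7 + 4*(-5)) = -5 + (7 - 20) = -5 - 13 = -18)
H = 17/18 (H = 51*(1/54) = 17/18 ≈ 0.94444)
P*(-57) + H = -18*(-57) + 17/18 = 1026 + 17/18 = 18485/18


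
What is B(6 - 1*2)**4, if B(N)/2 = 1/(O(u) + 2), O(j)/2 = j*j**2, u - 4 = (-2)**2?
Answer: 1/69257922561 ≈ 1.4439e-11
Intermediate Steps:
u = 8 (u = 4 + (-2)**2 = 4 + 4 = 8)
O(j) = 2*j**3 (O(j) = 2*(j*j**2) = 2*j**3)
B(N) = 1/513 (B(N) = 2/(2*8**3 + 2) = 2/(2*512 + 2) = 2/(1024 + 2) = 2/1026 = 2*(1/1026) = 1/513)
B(6 - 1*2)**4 = (1/513)**4 = 1/69257922561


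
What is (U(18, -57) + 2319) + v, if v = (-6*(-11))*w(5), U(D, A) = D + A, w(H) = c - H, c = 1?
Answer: 2016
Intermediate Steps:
w(H) = 1 - H
U(D, A) = A + D
v = -264 (v = (-6*(-11))*(1 - 1*5) = 66*(1 - 5) = 66*(-4) = -264)
(U(18, -57) + 2319) + v = ((-57 + 18) + 2319) - 264 = (-39 + 2319) - 264 = 2280 - 264 = 2016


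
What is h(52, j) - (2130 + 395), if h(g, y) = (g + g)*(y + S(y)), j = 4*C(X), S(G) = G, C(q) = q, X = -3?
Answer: -5021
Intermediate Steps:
j = -12 (j = 4*(-3) = -12)
h(g, y) = 4*g*y (h(g, y) = (g + g)*(y + y) = (2*g)*(2*y) = 4*g*y)
h(52, j) - (2130 + 395) = 4*52*(-12) - (2130 + 395) = -2496 - 1*2525 = -2496 - 2525 = -5021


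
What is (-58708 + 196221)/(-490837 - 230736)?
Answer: -137513/721573 ≈ -0.19057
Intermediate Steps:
(-58708 + 196221)/(-490837 - 230736) = 137513/(-721573) = 137513*(-1/721573) = -137513/721573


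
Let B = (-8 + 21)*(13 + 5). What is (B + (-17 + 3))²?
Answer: 48400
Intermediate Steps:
B = 234 (B = 13*18 = 234)
(B + (-17 + 3))² = (234 + (-17 + 3))² = (234 - 14)² = 220² = 48400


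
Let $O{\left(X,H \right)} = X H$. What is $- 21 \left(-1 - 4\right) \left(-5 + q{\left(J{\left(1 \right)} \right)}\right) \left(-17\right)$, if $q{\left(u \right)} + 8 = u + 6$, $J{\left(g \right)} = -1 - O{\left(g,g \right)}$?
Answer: $16065$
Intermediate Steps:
$O{\left(X,H \right)} = H X$
$J{\left(g \right)} = -1 - g^{2}$ ($J{\left(g \right)} = -1 - g g = -1 - g^{2}$)
$q{\left(u \right)} = -2 + u$ ($q{\left(u \right)} = -8 + \left(u + 6\right) = -8 + \left(6 + u\right) = -2 + u$)
$- 21 \left(-1 - 4\right) \left(-5 + q{\left(J{\left(1 \right)} \right)}\right) \left(-17\right) = - 21 \left(-1 - 4\right) \left(-5 - 4\right) \left(-17\right) = - 21 \left(- 5 \left(-5 - 4\right)\right) \left(-17\right) = - 21 \left(\left(-5\right) \left(-9\right)\right) \left(-17\right) = \left(-21\right) 45 \left(-17\right) = \left(-945\right) \left(-17\right) = 16065$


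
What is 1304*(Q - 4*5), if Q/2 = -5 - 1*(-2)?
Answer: -33904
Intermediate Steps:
Q = -6 (Q = 2*(-5 - 1*(-2)) = 2*(-5 + 2) = 2*(-3) = -6)
1304*(Q - 4*5) = 1304*(-6 - 4*5) = 1304*(-6 - 20) = 1304*(-26) = -33904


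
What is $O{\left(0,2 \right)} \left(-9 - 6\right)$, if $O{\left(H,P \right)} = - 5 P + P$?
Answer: $120$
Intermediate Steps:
$O{\left(H,P \right)} = - 4 P$
$O{\left(0,2 \right)} \left(-9 - 6\right) = \left(-4\right) 2 \left(-9 - 6\right) = \left(-8\right) \left(-15\right) = 120$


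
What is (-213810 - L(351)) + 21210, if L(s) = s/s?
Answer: -192601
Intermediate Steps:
L(s) = 1
(-213810 - L(351)) + 21210 = (-213810 - 1*1) + 21210 = (-213810 - 1) + 21210 = -213811 + 21210 = -192601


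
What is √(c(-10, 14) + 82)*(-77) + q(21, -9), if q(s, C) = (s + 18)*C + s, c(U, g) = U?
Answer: -330 - 462*√2 ≈ -983.37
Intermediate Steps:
q(s, C) = s + C*(18 + s) (q(s, C) = (18 + s)*C + s = C*(18 + s) + s = s + C*(18 + s))
√(c(-10, 14) + 82)*(-77) + q(21, -9) = √(-10 + 82)*(-77) + (21 + 18*(-9) - 9*21) = √72*(-77) + (21 - 162 - 189) = (6*√2)*(-77) - 330 = -462*√2 - 330 = -330 - 462*√2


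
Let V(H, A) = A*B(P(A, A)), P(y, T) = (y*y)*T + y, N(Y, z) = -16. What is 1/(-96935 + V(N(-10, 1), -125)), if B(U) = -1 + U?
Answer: 1/244059440 ≈ 4.0974e-9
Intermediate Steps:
P(y, T) = y + T*y**2 (P(y, T) = y**2*T + y = T*y**2 + y = y + T*y**2)
V(H, A) = A*(-1 + A*(1 + A**2)) (V(H, A) = A*(-1 + A*(1 + A*A)) = A*(-1 + A*(1 + A**2)))
1/(-96935 + V(N(-10, 1), -125)) = 1/(-96935 - 125*(-1 - 125 + (-125)**3)) = 1/(-96935 - 125*(-1 - 125 - 1953125)) = 1/(-96935 - 125*(-1953251)) = 1/(-96935 + 244156375) = 1/244059440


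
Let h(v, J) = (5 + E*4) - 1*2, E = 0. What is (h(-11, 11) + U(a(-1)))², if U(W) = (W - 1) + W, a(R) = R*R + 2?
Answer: 64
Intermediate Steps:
h(v, J) = 3 (h(v, J) = (5 + 0*4) - 1*2 = (5 + 0) - 2 = 5 - 2 = 3)
a(R) = 2 + R² (a(R) = R² + 2 = 2 + R²)
U(W) = -1 + 2*W (U(W) = (-1 + W) + W = -1 + 2*W)
(h(-11, 11) + U(a(-1)))² = (3 + (-1 + 2*(2 + (-1)²)))² = (3 + (-1 + 2*(2 + 1)))² = (3 + (-1 + 2*3))² = (3 + (-1 + 6))² = (3 + 5)² = 8² = 64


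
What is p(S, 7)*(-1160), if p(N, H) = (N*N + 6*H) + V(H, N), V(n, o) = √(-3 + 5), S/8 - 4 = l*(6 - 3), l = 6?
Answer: -35980880 - 1160*√2 ≈ -3.5983e+7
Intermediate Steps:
S = 176 (S = 32 + 8*(6*(6 - 3)) = 32 + 8*(6*3) = 32 + 8*18 = 32 + 144 = 176)
V(n, o) = √2
p(N, H) = √2 + N² + 6*H (p(N, H) = (N*N + 6*H) + √2 = (N² + 6*H) + √2 = √2 + N² + 6*H)
p(S, 7)*(-1160) = (√2 + 176² + 6*7)*(-1160) = (√2 + 30976 + 42)*(-1160) = (31018 + √2)*(-1160) = -35980880 - 1160*√2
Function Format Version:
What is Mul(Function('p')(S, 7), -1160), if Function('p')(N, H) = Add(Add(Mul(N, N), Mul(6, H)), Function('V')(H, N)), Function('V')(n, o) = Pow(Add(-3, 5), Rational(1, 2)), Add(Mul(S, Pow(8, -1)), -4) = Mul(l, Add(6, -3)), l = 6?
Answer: Add(-35980880, Mul(-1160, Pow(2, Rational(1, 2)))) ≈ -3.5983e+7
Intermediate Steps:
S = 176 (S = Add(32, Mul(8, Mul(6, Add(6, -3)))) = Add(32, Mul(8, Mul(6, 3))) = Add(32, Mul(8, 18)) = Add(32, 144) = 176)
Function('V')(n, o) = Pow(2, Rational(1, 2))
Function('p')(N, H) = Add(Pow(2, Rational(1, 2)), Pow(N, 2), Mul(6, H)) (Function('p')(N, H) = Add(Add(Mul(N, N), Mul(6, H)), Pow(2, Rational(1, 2))) = Add(Add(Pow(N, 2), Mul(6, H)), Pow(2, Rational(1, 2))) = Add(Pow(2, Rational(1, 2)), Pow(N, 2), Mul(6, H)))
Mul(Function('p')(S, 7), -1160) = Mul(Add(Pow(2, Rational(1, 2)), Pow(176, 2), Mul(6, 7)), -1160) = Mul(Add(Pow(2, Rational(1, 2)), 30976, 42), -1160) = Mul(Add(31018, Pow(2, Rational(1, 2))), -1160) = Add(-35980880, Mul(-1160, Pow(2, Rational(1, 2))))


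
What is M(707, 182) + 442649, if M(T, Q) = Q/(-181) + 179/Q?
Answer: 14581742633/32942 ≈ 4.4265e+5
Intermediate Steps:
M(T, Q) = 179/Q - Q/181 (M(T, Q) = Q*(-1/181) + 179/Q = -Q/181 + 179/Q = 179/Q - Q/181)
M(707, 182) + 442649 = (179/182 - 1/181*182) + 442649 = (179*(1/182) - 182/181) + 442649 = (179/182 - 182/181) + 442649 = -725/32942 + 442649 = 14581742633/32942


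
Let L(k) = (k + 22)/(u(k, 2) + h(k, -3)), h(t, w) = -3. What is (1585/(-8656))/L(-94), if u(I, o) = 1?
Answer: -1585/311616 ≈ -0.0050864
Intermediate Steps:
L(k) = -11 - k/2 (L(k) = (k + 22)/(1 - 3) = (22 + k)/(-2) = (22 + k)*(-½) = -11 - k/2)
(1585/(-8656))/L(-94) = (1585/(-8656))/(-11 - ½*(-94)) = (1585*(-1/8656))/(-11 + 47) = -1585/8656/36 = -1585/8656*1/36 = -1585/311616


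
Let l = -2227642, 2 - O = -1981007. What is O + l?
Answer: -246633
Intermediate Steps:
O = 1981009 (O = 2 - 1*(-1981007) = 2 + 1981007 = 1981009)
O + l = 1981009 - 2227642 = -246633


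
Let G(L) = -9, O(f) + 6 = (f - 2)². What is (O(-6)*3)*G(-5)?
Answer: -1566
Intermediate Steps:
O(f) = -6 + (-2 + f)² (O(f) = -6 + (f - 2)² = -6 + (-2 + f)²)
(O(-6)*3)*G(-5) = ((-6 + (-2 - 6)²)*3)*(-9) = ((-6 + (-8)²)*3)*(-9) = ((-6 + 64)*3)*(-9) = (58*3)*(-9) = 174*(-9) = -1566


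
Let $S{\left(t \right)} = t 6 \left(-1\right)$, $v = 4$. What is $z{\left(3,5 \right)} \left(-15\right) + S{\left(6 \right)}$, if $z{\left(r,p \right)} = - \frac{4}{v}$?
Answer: $-21$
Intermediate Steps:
$z{\left(r,p \right)} = -1$ ($z{\left(r,p \right)} = - \frac{4}{4} = \left(-4\right) \frac{1}{4} = -1$)
$S{\left(t \right)} = - 6 t$ ($S{\left(t \right)} = 6 t \left(-1\right) = - 6 t$)
$z{\left(3,5 \right)} \left(-15\right) + S{\left(6 \right)} = \left(-1\right) \left(-15\right) - 36 = 15 - 36 = -21$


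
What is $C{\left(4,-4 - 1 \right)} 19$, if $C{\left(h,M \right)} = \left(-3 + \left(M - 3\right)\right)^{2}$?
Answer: $2299$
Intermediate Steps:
$C{\left(h,M \right)} = \left(-6 + M\right)^{2}$ ($C{\left(h,M \right)} = \left(-3 + \left(-3 + M\right)\right)^{2} = \left(-6 + M\right)^{2}$)
$C{\left(4,-4 - 1 \right)} 19 = \left(-6 - 5\right)^{2} \cdot 19 = \left(-11\right)^{2} \cdot 19 = 121 \cdot 19 = 2299$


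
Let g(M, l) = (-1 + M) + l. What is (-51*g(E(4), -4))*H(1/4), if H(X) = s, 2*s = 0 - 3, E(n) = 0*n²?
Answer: -765/2 ≈ -382.50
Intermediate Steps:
E(n) = 0
g(M, l) = -1 + M + l
s = -3/2 (s = (0 - 3)/2 = (½)*(-3) = -3/2 ≈ -1.5000)
H(X) = -3/2
(-51*g(E(4), -4))*H(1/4) = -51*(-1 + 0 - 4)*(-3/2) = -51*(-5)*(-3/2) = 255*(-3/2) = -765/2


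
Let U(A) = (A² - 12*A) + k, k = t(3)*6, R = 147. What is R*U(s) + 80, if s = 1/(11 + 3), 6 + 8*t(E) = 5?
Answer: -311/2 ≈ -155.50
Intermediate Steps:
t(E) = -⅛ (t(E) = -¾ + (⅛)*5 = -¾ + 5/8 = -⅛)
k = -¾ (k = -⅛*6 = -¾ ≈ -0.75000)
s = 1/14 ≈ 0.071429
U(A) = -¾ + A² - 12*A (U(A) = (A² - 12*A) - ¾ = -¾ + A² - 12*A)
R*U(s) + 80 = 147*(-¾ + (1/14)² - 12*1/14) + 80 = 147*(-¾ + 1/196 - 6/7) + 80 = 147*(-157/98) + 80 = -471/2 + 80 = -311/2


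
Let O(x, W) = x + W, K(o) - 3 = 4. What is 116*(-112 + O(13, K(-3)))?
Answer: -10672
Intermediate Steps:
K(o) = 7 (K(o) = 3 + 4 = 7)
O(x, W) = W + x
116*(-112 + O(13, K(-3))) = 116*(-112 + (7 + 13)) = 116*(-112 + 20) = 116*(-92) = -10672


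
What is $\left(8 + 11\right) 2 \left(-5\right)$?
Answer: $-190$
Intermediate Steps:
$\left(8 + 11\right) 2 \left(-5\right) = 19 \left(-10\right) = -190$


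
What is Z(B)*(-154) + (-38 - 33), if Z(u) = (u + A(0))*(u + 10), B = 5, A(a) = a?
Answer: -11621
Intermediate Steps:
Z(u) = u*(10 + u) (Z(u) = (u + 0)*(u + 10) = u*(10 + u))
Z(B)*(-154) + (-38 - 33) = (5*(10 + 5))*(-154) + (-38 - 33) = (5*15)*(-154) - 71 = 75*(-154) - 71 = -11550 - 71 = -11621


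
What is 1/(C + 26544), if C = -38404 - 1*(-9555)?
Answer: -1/2305 ≈ -0.00043384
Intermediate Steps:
C = -28849 (C = -38404 + 9555 = -28849)
1/(C + 26544) = 1/(-28849 + 26544) = 1/(-2305) = -1/2305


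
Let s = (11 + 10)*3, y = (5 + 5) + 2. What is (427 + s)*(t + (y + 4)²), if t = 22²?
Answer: 362600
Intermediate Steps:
t = 484
y = 12 (y = 10 + 2 = 12)
s = 63 (s = 21*3 = 63)
(427 + s)*(t + (y + 4)²) = (427 + 63)*(484 + (12 + 4)²) = 490*(484 + 16²) = 490*(484 + 256) = 490*740 = 362600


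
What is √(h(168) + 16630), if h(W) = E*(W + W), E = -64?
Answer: I*√4874 ≈ 69.814*I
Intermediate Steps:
h(W) = -128*W (h(W) = -64*(W + W) = -128*W)
√(h(168) + 16630) = √(-128*168 + 16630) = √(-21504 + 16630) = √(-4874) = I*√4874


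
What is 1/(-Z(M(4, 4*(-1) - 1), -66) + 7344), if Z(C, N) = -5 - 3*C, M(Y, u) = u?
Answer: 1/7334 ≈ 0.00013635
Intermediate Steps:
1/(-Z(M(4, 4*(-1) - 1), -66) + 7344) = 1/(-(-5 - 3*(4*(-1) - 1)) + 7344) = 1/(-(-5 - 3*(-4 - 1)) + 7344) = 1/(-(-5 - 3*(-5)) + 7344) = 1/(-(-5 + 15) + 7344) = 1/(-1*10 + 7344) = 1/(-10 + 7344) = 1/7334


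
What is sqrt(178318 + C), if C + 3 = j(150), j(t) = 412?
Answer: sqrt(178727) ≈ 422.76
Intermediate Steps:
C = 409 (C = -3 + 412 = 409)
sqrt(178318 + C) = sqrt(178318 + 409) = sqrt(178727)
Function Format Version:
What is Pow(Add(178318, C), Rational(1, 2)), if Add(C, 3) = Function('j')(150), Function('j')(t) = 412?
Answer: Pow(178727, Rational(1, 2)) ≈ 422.76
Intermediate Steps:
C = 409 (C = Add(-3, 412) = 409)
Pow(Add(178318, C), Rational(1, 2)) = Pow(Add(178318, 409), Rational(1, 2)) = Pow(178727, Rational(1, 2))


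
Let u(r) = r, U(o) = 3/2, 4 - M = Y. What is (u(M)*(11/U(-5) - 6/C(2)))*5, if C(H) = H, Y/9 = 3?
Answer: -1495/3 ≈ -498.33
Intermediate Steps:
Y = 27 (Y = 9*3 = 27)
M = -23 (M = 4 - 1*27 = 4 - 27 = -23)
U(o) = 3/2 (U(o) = 3*(1/2) = 3/2)
(u(M)*(11/U(-5) - 6/C(2)))*5 = -23*(11/(3/2) - 6/2)*5 = -23*(11*(2/3) - 6*1/2)*5 = -23*(22/3 - 3)*5 = -23*13/3*5 = -299/3*5 = -1495/3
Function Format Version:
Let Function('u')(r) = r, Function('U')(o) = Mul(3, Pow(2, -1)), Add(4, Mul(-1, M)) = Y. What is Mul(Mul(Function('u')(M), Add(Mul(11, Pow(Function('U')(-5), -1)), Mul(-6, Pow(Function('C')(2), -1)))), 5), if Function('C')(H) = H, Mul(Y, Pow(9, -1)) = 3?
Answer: Rational(-1495, 3) ≈ -498.33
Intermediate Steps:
Y = 27 (Y = Mul(9, 3) = 27)
M = -23 (M = Add(4, Mul(-1, 27)) = Add(4, -27) = -23)
Function('U')(o) = Rational(3, 2) (Function('U')(o) = Mul(3, Rational(1, 2)) = Rational(3, 2))
Mul(Mul(Function('u')(M), Add(Mul(11, Pow(Function('U')(-5), -1)), Mul(-6, Pow(Function('C')(2), -1)))), 5) = Mul(Mul(-23, Add(Mul(11, Pow(Rational(3, 2), -1)), Mul(-6, Pow(2, -1)))), 5) = Mul(Mul(-23, Add(Mul(11, Rational(2, 3)), Mul(-6, Rational(1, 2)))), 5) = Mul(Mul(-23, Add(Rational(22, 3), -3)), 5) = Mul(Mul(-23, Rational(13, 3)), 5) = Mul(Rational(-299, 3), 5) = Rational(-1495, 3)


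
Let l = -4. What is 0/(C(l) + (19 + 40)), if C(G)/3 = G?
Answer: 0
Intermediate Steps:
C(G) = 3*G
0/(C(l) + (19 + 40)) = 0/(3*(-4) + (19 + 40)) = 0/(-12 + 59) = 0/47 = (1/47)*0 = 0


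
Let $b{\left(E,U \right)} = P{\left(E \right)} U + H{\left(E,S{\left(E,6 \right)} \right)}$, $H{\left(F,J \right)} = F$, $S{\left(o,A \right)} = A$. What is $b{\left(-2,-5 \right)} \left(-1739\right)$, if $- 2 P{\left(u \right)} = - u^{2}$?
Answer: $20868$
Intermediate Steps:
$P{\left(u \right)} = \frac{u^{2}}{2}$ ($P{\left(u \right)} = - \frac{\left(-1\right) u^{2}}{2} = \frac{u^{2}}{2}$)
$b{\left(E,U \right)} = E + \frac{U E^{2}}{2}$ ($b{\left(E,U \right)} = \frac{E^{2}}{2} U + E = \frac{U E^{2}}{2} + E = E + \frac{U E^{2}}{2}$)
$b{\left(-2,-5 \right)} \left(-1739\right) = \frac{1}{2} \left(-2\right) \left(2 - -10\right) \left(-1739\right) = \frac{1}{2} \left(-2\right) \left(2 + 10\right) \left(-1739\right) = \frac{1}{2} \left(-2\right) 12 \left(-1739\right) = \left(-12\right) \left(-1739\right) = 20868$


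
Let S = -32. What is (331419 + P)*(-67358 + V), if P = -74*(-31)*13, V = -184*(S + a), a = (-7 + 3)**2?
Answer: -23268977774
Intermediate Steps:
a = 16 (a = (-4)**2 = 16)
V = 2944 (V = -184*(-32 + 16) = -184*(-16) = 2944)
P = 29822 (P = 2294*13 = 29822)
(331419 + P)*(-67358 + V) = (331419 + 29822)*(-67358 + 2944) = 361241*(-64414) = -23268977774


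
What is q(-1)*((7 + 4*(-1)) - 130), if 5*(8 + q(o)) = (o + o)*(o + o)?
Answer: 4572/5 ≈ 914.40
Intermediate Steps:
q(o) = -8 + 4*o²/5 (q(o) = -8 + ((o + o)*(o + o))/5 = -8 + ((2*o)*(2*o))/5 = -8 + (4*o²)/5 = -8 + 4*o²/5)
q(-1)*((7 + 4*(-1)) - 130) = (-8 + (⅘)*(-1)²)*((7 + 4*(-1)) - 130) = (-8 + (⅘)*1)*((7 - 4) - 130) = (-8 + ⅘)*(3 - 130) = -36/5*(-127) = 4572/5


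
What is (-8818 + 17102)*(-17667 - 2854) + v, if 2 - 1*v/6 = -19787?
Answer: -169877230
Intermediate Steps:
v = 118734 (v = 12 - 6*(-19787) = 12 + 118722 = 118734)
(-8818 + 17102)*(-17667 - 2854) + v = (-8818 + 17102)*(-17667 - 2854) + 118734 = 8284*(-20521) + 118734 = -169995964 + 118734 = -169877230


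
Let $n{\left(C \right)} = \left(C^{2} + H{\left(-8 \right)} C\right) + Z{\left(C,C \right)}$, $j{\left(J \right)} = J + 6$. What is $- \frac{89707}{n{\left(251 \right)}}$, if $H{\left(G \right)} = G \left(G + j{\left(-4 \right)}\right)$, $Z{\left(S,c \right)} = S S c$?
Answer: $- \frac{89707}{15888300} \approx -0.0056461$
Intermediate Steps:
$j{\left(J \right)} = 6 + J$
$Z{\left(S,c \right)} = c S^{2}$
$H{\left(G \right)} = G \left(2 + G\right)$ ($H{\left(G \right)} = G \left(G + \left(6 - 4\right)\right) = G \left(G + 2\right) = G \left(2 + G\right)$)
$n{\left(C \right)} = C^{2} + C^{3} + 48 C$ ($n{\left(C \right)} = \left(C^{2} + - 8 \left(2 - 8\right) C\right) + C C^{2} = \left(C^{2} + \left(-8\right) \left(-6\right) C\right) + C^{3} = \left(C^{2} + 48 C\right) + C^{3} = C^{2} + C^{3} + 48 C$)
$- \frac{89707}{n{\left(251 \right)}} = - \frac{89707}{251 \left(48 + 251 + 251^{2}\right)} = - \frac{89707}{251 \left(48 + 251 + 63001\right)} = - \frac{89707}{251 \cdot 63300} = - \frac{89707}{15888300}$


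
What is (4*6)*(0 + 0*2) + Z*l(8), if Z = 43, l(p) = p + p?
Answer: 688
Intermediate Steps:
l(p) = 2*p
(4*6)*(0 + 0*2) + Z*l(8) = (4*6)*(0 + 0*2) + 43*(2*8) = 24*(0 + 0) + 43*16 = 24*0 + 688 = 0 + 688 = 688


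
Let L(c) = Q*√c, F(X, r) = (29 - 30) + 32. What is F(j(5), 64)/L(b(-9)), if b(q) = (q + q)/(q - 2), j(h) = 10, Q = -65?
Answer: -31*√22/390 ≈ -0.37283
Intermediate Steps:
F(X, r) = 31 (F(X, r) = -1 + 32 = 31)
b(q) = 2*q/(-2 + q) (b(q) = (2*q)/(-2 + q) = 2*q/(-2 + q))
L(c) = -65*√c
F(j(5), 64)/L(b(-9)) = 31/((-65*3*√2*√(-1/(-2 - 9)))) = 31/((-65*3*√2*√(-1/(-11)))) = 31/((-65*3*√22/11)) = 31/((-195*√22/11)) = 31*(-√22/390) = -31*√22/390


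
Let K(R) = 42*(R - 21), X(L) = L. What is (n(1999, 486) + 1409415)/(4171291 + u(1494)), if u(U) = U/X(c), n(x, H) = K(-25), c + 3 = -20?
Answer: 4624587/13705457 ≈ 0.33743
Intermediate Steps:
c = -23 (c = -3 - 20 = -23)
K(R) = -882 + 42*R (K(R) = 42*(-21 + R) = -882 + 42*R)
n(x, H) = -1932 (n(x, H) = -882 + 42*(-25) = -882 - 1050 = -1932)
u(U) = -U/23 (u(U) = U/(-23) = U*(-1/23) = -U/23)
(n(1999, 486) + 1409415)/(4171291 + u(1494)) = (-1932 + 1409415)/(4171291 - 1/23*1494) = 1407483/(4171291 - 1494/23) = 1407483/(95938199/23) = 1407483*(23/95938199) = 4624587/13705457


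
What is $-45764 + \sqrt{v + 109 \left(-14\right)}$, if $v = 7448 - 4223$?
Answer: $-45764 + \sqrt{1699} \approx -45723.0$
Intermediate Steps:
$v = 3225$
$-45764 + \sqrt{v + 109 \left(-14\right)} = -45764 + \sqrt{3225 + 109 \left(-14\right)} = -45764 + \sqrt{3225 - 1526} = -45764 + \sqrt{1699}$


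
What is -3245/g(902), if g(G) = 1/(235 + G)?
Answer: -3689565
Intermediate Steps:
-3245/g(902) = -3245/(1/(235 + 902)) = -3245/(1/1137) = -3245/1/1137 = -3245*1137 = -3689565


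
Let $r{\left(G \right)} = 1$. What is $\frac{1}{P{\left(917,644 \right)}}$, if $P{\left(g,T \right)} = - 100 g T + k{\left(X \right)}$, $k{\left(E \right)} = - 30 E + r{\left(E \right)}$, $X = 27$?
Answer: $- \frac{1}{59055609} \approx -1.6933 \cdot 10^{-8}$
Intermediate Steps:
$k{\left(E \right)} = 1 - 30 E$ ($k{\left(E \right)} = - 30 E + 1 = 1 - 30 E$)
$P{\left(g,T \right)} = -809 - 100 T g$ ($P{\left(g,T \right)} = - 100 g T + \left(1 - 810\right) = - 100 T g + \left(1 - 810\right) = - 100 T g - 809 = -809 - 100 T g$)
$\frac{1}{P{\left(917,644 \right)}} = \frac{1}{-809 - 64400 \cdot 917} = \frac{1}{-809 - 59054800} = \frac{1}{-59055609} = - \frac{1}{59055609}$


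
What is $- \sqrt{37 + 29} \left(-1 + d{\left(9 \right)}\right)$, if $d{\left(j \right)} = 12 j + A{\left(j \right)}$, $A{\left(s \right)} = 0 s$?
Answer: $- 107 \sqrt{66} \approx -869.27$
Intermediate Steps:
$A{\left(s \right)} = 0$
$d{\left(j \right)} = 12 j$ ($d{\left(j \right)} = 12 j + 0 = 12 j$)
$- \sqrt{37 + 29} \left(-1 + d{\left(9 \right)}\right) = - \sqrt{37 + 29} \left(-1 + 12 \cdot 9\right) = - \sqrt{66} \left(-1 + 108\right) = - \sqrt{66} \cdot 107 = - 107 \sqrt{66}$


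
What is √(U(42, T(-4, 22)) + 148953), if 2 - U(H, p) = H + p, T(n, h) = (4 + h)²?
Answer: √148237 ≈ 385.02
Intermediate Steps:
U(H, p) = 2 - H - p (U(H, p) = 2 - (H + p) = 2 + (-H - p) = 2 - H - p)
√(U(42, T(-4, 22)) + 148953) = √((2 - 1*42 - (4 + 22)²) + 148953) = √((2 - 42 - 1*26²) + 148953) = √((2 - 42 - 1*676) + 148953) = √((2 - 42 - 676) + 148953) = √(-716 + 148953) = √148237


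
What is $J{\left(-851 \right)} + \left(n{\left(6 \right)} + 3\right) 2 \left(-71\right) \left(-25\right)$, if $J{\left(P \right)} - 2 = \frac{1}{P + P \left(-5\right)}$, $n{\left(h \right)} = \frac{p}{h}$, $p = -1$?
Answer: $\frac{102736127}{10212} \approx 10060.0$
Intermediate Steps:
$n{\left(h \right)} = - \frac{1}{h}$
$J{\left(P \right)} = 2 - \frac{1}{4 P}$ ($J{\left(P \right)} = 2 + \frac{1}{P + P \left(-5\right)} = 2 + \frac{1}{P - 5 P} = 2 + \frac{1}{\left(-4\right) P} = 2 - \frac{1}{4 P}$)
$J{\left(-851 \right)} + \left(n{\left(6 \right)} + 3\right) 2 \left(-71\right) \left(-25\right) = \left(2 - \frac{1}{4 \left(-851\right)}\right) + \left(- \frac{1}{6} + 3\right) 2 \left(-71\right) \left(-25\right) = \left(2 - - \frac{1}{3404}\right) + \left(\left(-1\right) \frac{1}{6} + 3\right) 2 \left(-71\right) \left(-25\right) = \left(2 + \frac{1}{3404}\right) + \left(- \frac{1}{6} + 3\right) 2 \left(-71\right) \left(-25\right) = \frac{6809}{3404} + \frac{17}{6} \cdot 2 \left(-71\right) \left(-25\right) = \frac{6809}{3404} + \frac{17}{3} \left(-71\right) \left(-25\right) = \frac{6809}{3404} - - \frac{30175}{3} = \frac{6809}{3404} + \frac{30175}{3} = \frac{102736127}{10212}$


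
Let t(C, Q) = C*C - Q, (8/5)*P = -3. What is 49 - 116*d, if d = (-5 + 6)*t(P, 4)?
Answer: 1683/16 ≈ 105.19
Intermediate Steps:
P = -15/8 (P = (5/8)*(-3) = -15/8 ≈ -1.8750)
t(C, Q) = C² - Q
d = -31/64 (d = (-5 + 6)*((-15/8)² - 1*4) = 1*(225/64 - 4) = 1*(-31/64) = -31/64 ≈ -0.48438)
49 - 116*d = 49 - 116*(-31/64) = 49 + 899/16 = 1683/16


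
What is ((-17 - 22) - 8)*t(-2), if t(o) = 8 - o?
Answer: -470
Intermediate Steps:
((-17 - 22) - 8)*t(-2) = ((-17 - 22) - 8)*(8 - 1*(-2)) = (-39 - 8)*(8 + 2) = -47*10 = -470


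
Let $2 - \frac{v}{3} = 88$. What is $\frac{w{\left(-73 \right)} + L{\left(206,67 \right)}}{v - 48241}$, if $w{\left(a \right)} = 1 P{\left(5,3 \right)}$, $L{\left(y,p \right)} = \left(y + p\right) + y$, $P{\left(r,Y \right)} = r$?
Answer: $- \frac{44}{4409} \approx -0.0099796$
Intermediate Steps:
$v = -258$ ($v = 6 - 264 = -258$)
$L{\left(y,p \right)} = p + 2 y$ ($L{\left(y,p \right)} = \left(p + y\right) + y = p + 2 y$)
$w{\left(a \right)} = 5$ ($w{\left(a \right)} = 1 \cdot 5 = 5$)
$\frac{w{\left(-73 \right)} + L{\left(206,67 \right)}}{v - 48241} = \frac{5 + \left(67 + 2 \cdot 206\right)}{-258 - 48241} = \frac{5 + \left(67 + 412\right)}{-48499} = \left(5 + 479\right) \left(- \frac{1}{48499}\right) = 484 \left(- \frac{1}{48499}\right) = - \frac{44}{4409}$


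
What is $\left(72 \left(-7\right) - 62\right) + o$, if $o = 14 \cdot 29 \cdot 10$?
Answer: $3494$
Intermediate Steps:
$o = 4060$ ($o = 406 \cdot 10 = 4060$)
$\left(72 \left(-7\right) - 62\right) + o = \left(72 \left(-7\right) - 62\right) + 4060 = \left(-504 - 62\right) + 4060 = -566 + 4060 = 3494$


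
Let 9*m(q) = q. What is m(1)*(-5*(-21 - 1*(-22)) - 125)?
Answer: -130/9 ≈ -14.444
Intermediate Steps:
m(q) = q/9
m(1)*(-5*(-21 - 1*(-22)) - 125) = ((⅑)*1)*(-5*(-21 - 1*(-22)) - 125) = (-5*(-21 + 22) - 125)/9 = (-5*1 - 125)/9 = (-5 - 125)/9 = (⅑)*(-130) = -130/9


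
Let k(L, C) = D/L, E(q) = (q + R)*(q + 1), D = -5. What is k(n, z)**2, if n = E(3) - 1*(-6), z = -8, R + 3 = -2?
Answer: 25/4 ≈ 6.2500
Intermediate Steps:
R = -5 (R = -3 - 2 = -5)
E(q) = (1 + q)*(-5 + q) (E(q) = (q - 5)*(q + 1) = (-5 + q)*(1 + q) = (1 + q)*(-5 + q))
n = -2 (n = (-5 + 3**2 - 4*3) - 1*(-6) = (-5 + 9 - 12) + 6 = -8 + 6 = -2)
k(L, C) = -5/L
k(n, z)**2 = (-5/(-2))**2 = (-5*(-1/2))**2 = (5/2)**2 = 25/4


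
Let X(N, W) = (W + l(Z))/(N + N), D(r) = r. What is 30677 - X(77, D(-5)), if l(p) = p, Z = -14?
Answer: 4724277/154 ≈ 30677.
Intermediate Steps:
X(N, W) = (-14 + W)/(2*N) (X(N, W) = (W - 14)/(N + N) = (-14 + W)/((2*N)) = (-14 + W)*(1/(2*N)) = (-14 + W)/(2*N))
30677 - X(77, D(-5)) = 30677 - (-14 - 5)/(2*77) = 30677 - (-19)/(2*77) = 30677 - 1*(-19/154) = 30677 + 19/154 = 4724277/154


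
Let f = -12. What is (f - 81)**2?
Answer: 8649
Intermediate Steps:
(f - 81)**2 = (-12 - 81)**2 = (-93)**2 = 8649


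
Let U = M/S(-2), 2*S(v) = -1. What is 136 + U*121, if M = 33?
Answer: -7850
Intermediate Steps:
S(v) = -½ (S(v) = (½)*(-1) = -½)
U = -66 (U = 33/(-½) = 33*(-2) = -66)
136 + U*121 = 136 - 66*121 = 136 - 7986 = -7850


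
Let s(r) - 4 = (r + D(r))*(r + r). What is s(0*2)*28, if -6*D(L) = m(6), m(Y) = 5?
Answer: 112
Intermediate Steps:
D(L) = -5/6 (D(L) = -1/6*5 = -5/6)
s(r) = 4 + 2*r*(-5/6 + r) (s(r) = 4 + (r - 5/6)*(r + r) = 4 + (-5/6 + r)*(2*r) = 4 + 2*r*(-5/6 + r))
s(0*2)*28 = (4 + 2*(0*2)**2 - 0*2)*28 = (4 + 2*0**2 - 5/3*0)*28 = (4 + 2*0 + 0)*28 = (4 + 0 + 0)*28 = 4*28 = 112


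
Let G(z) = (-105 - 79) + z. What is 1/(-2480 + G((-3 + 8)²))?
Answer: -1/2639 ≈ -0.00037893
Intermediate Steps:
G(z) = -184 + z
1/(-2480 + G((-3 + 8)²)) = 1/(-2480 + (-184 + (-3 + 8)²)) = 1/(-2480 + (-184 + 5²)) = 1/(-2480 + (-184 + 25)) = 1/(-2480 - 159) = 1/(-2639) = -1/2639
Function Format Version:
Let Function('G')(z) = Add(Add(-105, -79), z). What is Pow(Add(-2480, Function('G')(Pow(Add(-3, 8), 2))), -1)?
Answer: Rational(-1, 2639) ≈ -0.00037893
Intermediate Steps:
Function('G')(z) = Add(-184, z)
Pow(Add(-2480, Function('G')(Pow(Add(-3, 8), 2))), -1) = Pow(Add(-2480, Add(-184, Pow(Add(-3, 8), 2))), -1) = Pow(Add(-2480, Add(-184, Pow(5, 2))), -1) = Pow(Add(-2480, Add(-184, 25)), -1) = Pow(Add(-2480, -159), -1) = Pow(-2639, -1) = Rational(-1, 2639)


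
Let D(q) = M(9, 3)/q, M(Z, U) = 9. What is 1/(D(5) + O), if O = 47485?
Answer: 5/237434 ≈ 2.1058e-5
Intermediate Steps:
D(q) = 9/q
1/(D(5) + O) = 1/(9/5 + 47485) = 1/(237434/5) = 5/237434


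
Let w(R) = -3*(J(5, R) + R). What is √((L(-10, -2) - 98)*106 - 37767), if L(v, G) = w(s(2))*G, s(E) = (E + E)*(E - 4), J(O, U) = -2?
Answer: I*√54515 ≈ 233.48*I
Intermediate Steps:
s(E) = 2*E*(-4 + E) (s(E) = (2*E)*(-4 + E) = 2*E*(-4 + E))
w(R) = 6 - 3*R (w(R) = -3*(-2 + R) = 6 - 3*R)
L(v, G) = 30*G (L(v, G) = (6 - 6*2*(-4 + 2))*G = (6 - 6*2*(-2))*G = (6 - 3*(-8))*G = (6 + 24)*G = 30*G)
√((L(-10, -2) - 98)*106 - 37767) = √((30*(-2) - 98)*106 - 37767) = √((-60 - 98)*106 - 37767) = √(-158*106 - 37767) = √(-16748 - 37767) = √(-54515) = I*√54515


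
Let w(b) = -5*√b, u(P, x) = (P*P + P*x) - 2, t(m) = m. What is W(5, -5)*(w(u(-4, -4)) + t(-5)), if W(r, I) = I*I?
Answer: -125 - 125*√30 ≈ -809.65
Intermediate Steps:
W(r, I) = I²
u(P, x) = -2 + P² + P*x (u(P, x) = (P² + P*x) - 2 = -2 + P² + P*x)
W(5, -5)*(w(u(-4, -4)) + t(-5)) = (-5)²*(-5*√(-2 + (-4)² - 4*(-4)) - 5) = 25*(-5*√(-2 + 16 + 16) - 5) = 25*(-5*√30 - 5) = 25*(-5 - 5*√30) = -125 - 125*√30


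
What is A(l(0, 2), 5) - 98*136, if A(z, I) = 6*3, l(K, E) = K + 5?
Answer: -13310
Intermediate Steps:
l(K, E) = 5 + K
A(z, I) = 18
A(l(0, 2), 5) - 98*136 = 18 - 98*136 = 18 - 13328 = -13310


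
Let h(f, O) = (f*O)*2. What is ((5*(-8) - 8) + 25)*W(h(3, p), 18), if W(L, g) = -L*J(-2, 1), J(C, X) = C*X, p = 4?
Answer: -1104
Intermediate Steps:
h(f, O) = 2*O*f (h(f, O) = (O*f)*2 = 2*O*f)
W(L, g) = 2*L (W(L, g) = -L*(-2*1) = -L*(-2) = -(-2)*L = 2*L)
((5*(-8) - 8) + 25)*W(h(3, p), 18) = ((5*(-8) - 8) + 25)*(2*(2*4*3)) = ((-40 - 8) + 25)*(2*24) = (-48 + 25)*48 = -23*48 = -1104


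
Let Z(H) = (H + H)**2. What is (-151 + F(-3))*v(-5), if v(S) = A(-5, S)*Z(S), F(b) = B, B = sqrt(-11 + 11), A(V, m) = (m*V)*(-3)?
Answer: 1132500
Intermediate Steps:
A(V, m) = -3*V*m (A(V, m) = (V*m)*(-3) = -3*V*m)
Z(H) = 4*H**2 (Z(H) = (2*H)**2 = 4*H**2)
B = 0 (B = sqrt(0) = 0)
F(b) = 0
v(S) = 60*S**3 (v(S) = (-3*(-5)*S)*(4*S**2) = (15*S)*(4*S**2) = 60*S**3)
(-151 + F(-3))*v(-5) = (-151 + 0)*(60*(-5)**3) = -9060*(-125) = -151*(-7500) = 1132500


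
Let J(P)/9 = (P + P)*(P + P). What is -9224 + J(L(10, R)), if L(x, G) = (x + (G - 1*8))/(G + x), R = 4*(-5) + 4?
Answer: -9028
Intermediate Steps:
R = -16 (R = -20 + 4 = -16)
L(x, G) = (-8 + G + x)/(G + x) (L(x, G) = (x + (G - 8))/(G + x) = (x + (-8 + G))/(G + x) = (-8 + G + x)/(G + x))
J(P) = 36*P² (J(P) = 9*((P + P)*(P + P)) = 9*((2*P)*(2*P)) = 9*(4*P²) = 36*P²)
-9224 + J(L(10, R)) = -9224 + 36*((-8 - 16 + 10)/(-16 + 10))² = -9224 + 36*(-14/(-6))² = -9224 + 36*(-⅙*(-14))² = -9224 + 36*(7/3)² = -9224 + 36*(49/9) = -9224 + 196 = -9028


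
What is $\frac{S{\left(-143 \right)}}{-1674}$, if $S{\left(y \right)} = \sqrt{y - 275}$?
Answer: $- \frac{i \sqrt{418}}{1674} \approx - 0.012213 i$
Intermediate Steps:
$S{\left(y \right)} = \sqrt{-275 + y}$
$\frac{S{\left(-143 \right)}}{-1674} = \frac{\sqrt{-275 - 143}}{-1674} = \sqrt{-418} \left(- \frac{1}{1674}\right) = i \sqrt{418} \left(- \frac{1}{1674}\right) = - \frac{i \sqrt{418}}{1674}$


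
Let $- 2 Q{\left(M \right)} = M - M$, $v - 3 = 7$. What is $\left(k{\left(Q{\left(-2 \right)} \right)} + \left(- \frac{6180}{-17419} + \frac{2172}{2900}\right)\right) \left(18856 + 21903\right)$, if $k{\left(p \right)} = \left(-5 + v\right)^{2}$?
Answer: $\frac{13436546399528}{12628775} \approx 1.064 \cdot 10^{6}$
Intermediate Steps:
$v = 10$ ($v = 3 + 7 = 10$)
$Q{\left(M \right)} = 0$ ($Q{\left(M \right)} = - \frac{M - M}{2} = \left(- \frac{1}{2}\right) 0 = 0$)
$k{\left(p \right)} = 25$ ($k{\left(p \right)} = \left(-5 + 10\right)^{2} = 5^{2} = 25$)
$\left(k{\left(Q{\left(-2 \right)} \right)} + \left(- \frac{6180}{-17419} + \frac{2172}{2900}\right)\right) \left(18856 + 21903\right) = \left(25 + \left(- \frac{6180}{-17419} + \frac{2172}{2900}\right)\right) \left(18856 + 21903\right) = \left(25 + \left(\left(-6180\right) \left(- \frac{1}{17419}\right) + 2172 \cdot \frac{1}{2900}\right)\right) 40759 = \left(25 + \left(\frac{6180}{17419} + \frac{543}{725}\right)\right) 40759 = \left(25 + \frac{13939017}{12628775}\right) 40759 = \frac{329658392}{12628775} \cdot 40759 = \frac{13436546399528}{12628775}$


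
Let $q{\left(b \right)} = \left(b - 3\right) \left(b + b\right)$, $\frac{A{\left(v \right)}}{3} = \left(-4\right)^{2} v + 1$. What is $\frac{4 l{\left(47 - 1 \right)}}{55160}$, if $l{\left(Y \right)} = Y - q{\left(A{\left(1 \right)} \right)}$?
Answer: $- \frac{485}{1379} \approx -0.3517$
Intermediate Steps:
$A{\left(v \right)} = 3 + 48 v$ ($A{\left(v \right)} = 3 \left(\left(-4\right)^{2} v + 1\right) = 3 \left(16 v + 1\right) = 3 \left(1 + 16 v\right) = 3 + 48 v$)
$q{\left(b \right)} = 2 b \left(-3 + b\right)$ ($q{\left(b \right)} = \left(-3 + b\right) 2 b = 2 b \left(-3 + b\right)$)
$l{\left(Y \right)} = -4896 + Y$ ($l{\left(Y \right)} = Y - 2 \left(3 + 48 \cdot 1\right) \left(-3 + \left(3 + 48 \cdot 1\right)\right) = Y - 2 \left(3 + 48\right) \left(-3 + \left(3 + 48\right)\right) = Y - 2 \cdot 51 \left(-3 + 51\right) = Y - 2 \cdot 51 \cdot 48 = Y - 4896 = -4896 + Y$)
$\frac{4 l{\left(47 - 1 \right)}}{55160} = \frac{4 \left(-4896 + \left(47 - 1\right)\right)}{55160} = 4 \left(-4896 + \left(47 - 1\right)\right) \frac{1}{55160} = 4 \left(-4896 + 46\right) \frac{1}{55160} = 4 \left(-4850\right) \frac{1}{55160} = \left(-19400\right) \frac{1}{55160} = - \frac{485}{1379}$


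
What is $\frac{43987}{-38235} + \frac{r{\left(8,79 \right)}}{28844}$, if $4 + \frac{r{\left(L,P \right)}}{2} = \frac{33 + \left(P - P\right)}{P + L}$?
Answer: $- \frac{18401049581}{15991329930} \approx -1.1507$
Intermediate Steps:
$r{\left(L,P \right)} = -8 + \frac{66}{L + P}$ ($r{\left(L,P \right)} = -8 + 2 \frac{33 + \left(P - P\right)}{P + L} = -8 + 2 \frac{33 + 0}{L + P} = -8 + 2 \frac{33}{L + P} = -8 + \frac{66}{L + P}$)
$\frac{43987}{-38235} + \frac{r{\left(8,79 \right)}}{28844} = \frac{43987}{-38235} + \frac{2 \frac{1}{8 + 79} \left(33 - 32 - 316\right)}{28844} = 43987 \left(- \frac{1}{38235}\right) + \frac{2 \left(33 - 32 - 316\right)}{87} \cdot \frac{1}{28844} = - \frac{43987}{38235} + 2 \cdot \frac{1}{87} \left(-315\right) \frac{1}{28844} = - \frac{43987}{38235} - \frac{105}{418238} = - \frac{18401049581}{15991329930}$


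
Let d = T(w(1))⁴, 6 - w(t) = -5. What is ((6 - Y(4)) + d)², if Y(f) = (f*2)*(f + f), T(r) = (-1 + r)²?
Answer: 9999988400003364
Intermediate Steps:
w(t) = 11 (w(t) = 6 - 1*(-5) = 6 + 5 = 11)
Y(f) = 4*f² (Y(f) = (2*f)*(2*f) = 4*f²)
d = 100000000 (d = ((-1 + 11)²)⁴ = (10²)⁴ = 100⁴ = 100000000)
((6 - Y(4)) + d)² = ((6 - 4*4²) + 100000000)² = ((6 - 4*16) + 100000000)² = ((6 - 1*64) + 100000000)² = ((6 - 64) + 100000000)² = (-58 + 100000000)² = 99999942² = 9999988400003364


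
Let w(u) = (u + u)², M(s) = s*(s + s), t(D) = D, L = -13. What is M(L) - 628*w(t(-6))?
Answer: -90094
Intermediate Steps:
M(s) = 2*s² (M(s) = s*(2*s) = 2*s²)
w(u) = 4*u² (w(u) = (2*u)² = 4*u²)
M(L) - 628*w(t(-6)) = 2*(-13)² - 2512*(-6)² = 2*169 - 2512*36 = 338 - 628*144 = 338 - 90432 = -90094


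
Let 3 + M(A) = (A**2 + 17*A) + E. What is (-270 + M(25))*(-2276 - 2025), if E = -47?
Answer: -3139730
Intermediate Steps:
M(A) = -50 + A**2 + 17*A (M(A) = -3 + ((A**2 + 17*A) - 47) = -3 + (-47 + A**2 + 17*A) = -50 + A**2 + 17*A)
(-270 + M(25))*(-2276 - 2025) = (-270 + (-50 + 25**2 + 17*25))*(-2276 - 2025) = (-270 + (-50 + 625 + 425))*(-4301) = (-270 + 1000)*(-4301) = 730*(-4301) = -3139730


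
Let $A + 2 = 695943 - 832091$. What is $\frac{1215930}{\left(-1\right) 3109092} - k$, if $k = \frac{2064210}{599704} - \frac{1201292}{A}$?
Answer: $- \frac{1366036232191103}{107932154689100} \approx -12.656$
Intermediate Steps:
$A = -136150$ ($A = -2 + \left(695943 - 832091\right) = -2 - 136148 = -136150$)
$k = \frac{35766493181}{2916060700}$ ($k = \frac{2064210}{599704} - \frac{1201292}{-136150} = 2064210 \cdot \frac{1}{599704} - - \frac{600646}{68075} = \frac{1032105}{299852} + \frac{600646}{68075} = \frac{35766493181}{2916060700} \approx 12.265$)
$\frac{1215930}{\left(-1\right) 3109092} - k = \frac{1215930}{\left(-1\right) 3109092} - \frac{35766493181}{2916060700} = \frac{1215930}{-3109092} - \frac{35766493181}{2916060700} = 1215930 \left(- \frac{1}{3109092}\right) - \frac{35766493181}{2916060700} = - \frac{202655}{518182} - \frac{35766493181}{2916060700} = - \frac{1366036232191103}{107932154689100}$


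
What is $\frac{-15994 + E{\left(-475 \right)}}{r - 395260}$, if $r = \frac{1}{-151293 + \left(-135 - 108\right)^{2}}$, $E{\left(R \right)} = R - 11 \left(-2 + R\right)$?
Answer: $\frac{1035162168}{36460363441} \approx 0.028391$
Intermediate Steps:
$E{\left(R \right)} = 22 - 10 R$ ($E{\left(R \right)} = R - \left(-22 + 11 R\right) = 22 - 10 R$)
$r = - \frac{1}{92244}$ ($r = \frac{1}{-151293 + \left(-243\right)^{2}} = \frac{1}{-151293 + 59049} = \frac{1}{-92244} = - \frac{1}{92244} \approx -1.0841 \cdot 10^{-5}$)
$\frac{-15994 + E{\left(-475 \right)}}{r - 395260} = \frac{-15994 + \left(22 - -4750\right)}{- \frac{1}{92244} - 395260} = \frac{-15994 + \left(22 + 4750\right)}{- \frac{36460363441}{92244}} = \left(-15994 + 4772\right) \left(- \frac{92244}{36460363441}\right) = \left(-11222\right) \left(- \frac{92244}{36460363441}\right) = \frac{1035162168}{36460363441}$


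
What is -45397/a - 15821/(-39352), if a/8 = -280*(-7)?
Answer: -192298683/77129920 ≈ -2.4932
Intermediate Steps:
a = 15680 (a = 8*(-280*(-7)) = 8*1960 = 15680)
-45397/a - 15821/(-39352) = -45397/15680 - 15821/(-39352) = -45397*1/15680 - 15821*(-1/39352) = -45397/15680 + 15821/39352 = -192298683/77129920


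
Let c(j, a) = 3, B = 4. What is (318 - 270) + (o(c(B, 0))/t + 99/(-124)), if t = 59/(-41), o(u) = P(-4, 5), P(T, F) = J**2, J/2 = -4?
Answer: 19951/7316 ≈ 2.7270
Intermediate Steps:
J = -8 (J = 2*(-4) = -8)
P(T, F) = 64 (P(T, F) = (-8)**2 = 64)
o(u) = 64
t = -59/41 (t = 59*(-1/41) = -59/41 ≈ -1.4390)
(318 - 270) + (o(c(B, 0))/t + 99/(-124)) = (318 - 270) + (64/(-59/41) + 99/(-124)) = 48 + (64*(-41/59) + 99*(-1/124)) = 48 + (-2624/59 - 99/124) = 48 - 331217/7316 = 19951/7316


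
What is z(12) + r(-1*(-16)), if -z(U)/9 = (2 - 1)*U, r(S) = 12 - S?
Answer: -112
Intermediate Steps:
z(U) = -9*U (z(U) = -9*(2 - 1)*U = -9*U)
z(12) + r(-1*(-16)) = -9*12 + (12 - (-1)*(-16)) = -108 + (12 - 1*16) = -108 + (12 - 16) = -108 - 4 = -112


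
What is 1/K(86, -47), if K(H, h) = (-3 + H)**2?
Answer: 1/6889 ≈ 0.00014516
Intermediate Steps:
1/K(86, -47) = 1/((-3 + 86)**2) = 1/(83**2) = 1/6889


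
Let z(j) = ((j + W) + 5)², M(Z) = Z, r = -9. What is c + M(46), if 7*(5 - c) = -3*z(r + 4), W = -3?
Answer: 384/7 ≈ 54.857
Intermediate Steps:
z(j) = (2 + j)² (z(j) = ((j - 3) + 5)² = ((-3 + j) + 5)² = (2 + j)²)
c = 62/7 (c = 5 - (-3)*(2 + (-9 + 4))²/7 = 5 - (-3)*(2 - 5)²/7 = 5 - (-3)*(-3)²/7 = 5 - (-3)*9/7 = 5 - ⅐*(-27) = 5 + 27/7 = 62/7 ≈ 8.8571)
c + M(46) = 62/7 + 46 = 384/7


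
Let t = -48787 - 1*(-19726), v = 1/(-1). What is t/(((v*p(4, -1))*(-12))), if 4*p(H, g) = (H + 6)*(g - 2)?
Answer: 3229/10 ≈ 322.90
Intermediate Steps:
p(H, g) = (-2 + g)*(6 + H)/4 (p(H, g) = ((H + 6)*(g - 2))/4 = ((6 + H)*(-2 + g))/4 = ((-2 + g)*(6 + H))/4 = (-2 + g)*(6 + H)/4)
v = -1
t = -29061 (t = -48787 + 19726 = -29061)
t/(((v*p(4, -1))*(-12))) = -29061*1/(12*(-3 - ½*4 + (3/2)*(-1) + (¼)*4*(-1))) = -29061*1/(12*(-3 - 2 - 3/2 - 1)) = -29061/(-1*(-15/2)*(-12)) = -29061/((15/2)*(-12)) = -29061/(-90) = -29061*(-1/90) = 3229/10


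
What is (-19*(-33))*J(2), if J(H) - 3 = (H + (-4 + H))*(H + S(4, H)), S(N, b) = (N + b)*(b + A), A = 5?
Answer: 1881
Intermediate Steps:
S(N, b) = (5 + b)*(N + b) (S(N, b) = (N + b)*(b + 5) = (N + b)*(5 + b) = (5 + b)*(N + b))
J(H) = 3 + (-4 + 2*H)*(20 + H² + 10*H) (J(H) = 3 + (H + (-4 + H))*(H + (H² + 5*4 + 5*H + 4*H)) = 3 + (-4 + 2*H)*(H + (H² + 20 + 5*H + 4*H)) = 3 + (-4 + 2*H)*(H + (20 + H² + 9*H)) = 3 + (-4 + 2*H)*(20 + H² + 10*H))
(-19*(-33))*J(2) = (-19*(-33))*(-77 + 2*2³ + 16*2²) = 627*(-77 + 2*8 + 16*4) = 627*(-77 + 16 + 64) = 627*3 = 1881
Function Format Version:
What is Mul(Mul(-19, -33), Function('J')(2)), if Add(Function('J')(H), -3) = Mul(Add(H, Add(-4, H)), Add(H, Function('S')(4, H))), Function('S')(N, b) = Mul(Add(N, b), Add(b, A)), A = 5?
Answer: 1881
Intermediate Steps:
Function('S')(N, b) = Mul(Add(5, b), Add(N, b)) (Function('S')(N, b) = Mul(Add(N, b), Add(b, 5)) = Mul(Add(N, b), Add(5, b)) = Mul(Add(5, b), Add(N, b)))
Function('J')(H) = Add(3, Mul(Add(-4, Mul(2, H)), Add(20, Pow(H, 2), Mul(10, H)))) (Function('J')(H) = Add(3, Mul(Add(H, Add(-4, H)), Add(H, Add(Pow(H, 2), Mul(5, 4), Mul(5, H), Mul(4, H))))) = Add(3, Mul(Add(-4, Mul(2, H)), Add(H, Add(Pow(H, 2), 20, Mul(5, H), Mul(4, H))))) = Add(3, Mul(Add(-4, Mul(2, H)), Add(H, Add(20, Pow(H, 2), Mul(9, H))))) = Add(3, Mul(Add(-4, Mul(2, H)), Add(20, Pow(H, 2), Mul(10, H)))))
Mul(Mul(-19, -33), Function('J')(2)) = Mul(Mul(-19, -33), Add(-77, Mul(2, Pow(2, 3)), Mul(16, Pow(2, 2)))) = Mul(627, Add(-77, Mul(2, 8), Mul(16, 4))) = Mul(627, Add(-77, 16, 64)) = Mul(627, 3) = 1881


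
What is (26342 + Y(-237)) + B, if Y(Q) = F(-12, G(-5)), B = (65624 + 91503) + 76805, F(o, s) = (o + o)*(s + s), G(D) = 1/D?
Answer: 1301418/5 ≈ 2.6028e+5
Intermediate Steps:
F(o, s) = 4*o*s (F(o, s) = (2*o)*(2*s) = 4*o*s)
B = 233932 (B = 157127 + 76805 = 233932)
Y(Q) = 48/5 (Y(Q) = 4*(-12)/(-5) = 4*(-12)*(-⅕) = 48/5)
(26342 + Y(-237)) + B = (26342 + 48/5) + 233932 = 131758/5 + 233932 = 1301418/5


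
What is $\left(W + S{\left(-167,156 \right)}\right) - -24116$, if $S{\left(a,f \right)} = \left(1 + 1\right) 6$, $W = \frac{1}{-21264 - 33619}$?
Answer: $\frac{1324217023}{54883} \approx 24128.0$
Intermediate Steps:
$W = - \frac{1}{54883}$ ($W = \frac{1}{-54883} = - \frac{1}{54883} \approx -1.8221 \cdot 10^{-5}$)
$S{\left(a,f \right)} = 12$ ($S{\left(a,f \right)} = 2 \cdot 6 = 12$)
$\left(W + S{\left(-167,156 \right)}\right) - -24116 = \left(- \frac{1}{54883} + 12\right) - -24116 = \frac{658595}{54883} + 24116 = \frac{1324217023}{54883}$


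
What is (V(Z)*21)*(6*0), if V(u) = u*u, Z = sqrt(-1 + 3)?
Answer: 0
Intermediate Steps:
Z = sqrt(2) ≈ 1.4142
V(u) = u**2
(V(Z)*21)*(6*0) = ((sqrt(2))**2*21)*(6*0) = (2*21)*0 = 42*0 = 0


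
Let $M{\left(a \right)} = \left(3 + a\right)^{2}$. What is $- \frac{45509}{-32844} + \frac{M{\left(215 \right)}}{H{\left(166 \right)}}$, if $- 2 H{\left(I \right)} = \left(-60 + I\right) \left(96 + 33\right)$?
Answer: $- \frac{8168191}{1467676} \approx -5.5654$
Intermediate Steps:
$H{\left(I \right)} = 3870 - \frac{129 I}{2}$ ($H{\left(I \right)} = - \frac{\left(-60 + I\right) \left(96 + 33\right)}{2} = - \frac{\left(-60 + I\right) 129}{2} = - \frac{-7740 + 129 I}{2} = 3870 - \frac{129 I}{2}$)
$- \frac{45509}{-32844} + \frac{M{\left(215 \right)}}{H{\left(166 \right)}} = - \frac{45509}{-32844} + \frac{\left(3 + 215\right)^{2}}{3870 - 10707} = \left(-45509\right) \left(- \frac{1}{32844}\right) + \frac{218^{2}}{3870 - 10707} = \frac{2677}{1932} + \frac{47524}{-6837} = \frac{2677}{1932} + 47524 \left(- \frac{1}{6837}\right) = \frac{2677}{1932} - \frac{47524}{6837} = - \frac{8168191}{1467676}$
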